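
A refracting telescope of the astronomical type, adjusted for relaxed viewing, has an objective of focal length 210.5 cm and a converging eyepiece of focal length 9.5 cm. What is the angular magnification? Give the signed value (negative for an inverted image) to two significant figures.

-22

M = -f_obj/f_eye = -210.5/(9.5) = -22.158.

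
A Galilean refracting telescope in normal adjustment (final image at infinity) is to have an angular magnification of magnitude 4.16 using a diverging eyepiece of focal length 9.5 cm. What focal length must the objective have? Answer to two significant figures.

40 cm

|M| = f_obj/|f_eye|, so f_obj = |M| x |f_eye| = 4.16 x 9.5 = 39.520 cm.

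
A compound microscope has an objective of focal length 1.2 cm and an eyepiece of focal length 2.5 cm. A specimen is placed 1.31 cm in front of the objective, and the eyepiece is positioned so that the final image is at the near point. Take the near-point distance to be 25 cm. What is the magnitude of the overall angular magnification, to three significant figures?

120

Objective: 1/d_i = 1/f_obj - 1/d_o = 1/1.2 - 1/1.31 = 0.06997 cm^-1, so d_i = 14.291 cm.
m_obj = -d_i/d_o = -14.291/1.31 = -10.909.
Eyepiece angular magnification (image at near point): M_eye = 1 + D/f_e = 1 + 25/2.5 = 11.000.
Overall M = m_obj x M_eye = (-10.909)(11.000) = -120.00.
|M| = 120.00.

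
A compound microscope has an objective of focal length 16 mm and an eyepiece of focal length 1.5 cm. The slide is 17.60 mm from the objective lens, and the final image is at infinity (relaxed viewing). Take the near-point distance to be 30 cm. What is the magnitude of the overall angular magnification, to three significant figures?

200

Convert to cm: f_obj = 16 mm = 1.6 cm; d_o = 17.60 mm = 1.76 cm.
Objective: 1/d_i = 1/f_obj - 1/d_o = 1/1.6 - 1/1.76 = 0.05682 cm^-1, so d_i = 17.600 cm.
m_obj = -d_i/d_o = -17.600/1.76 = -10.000.
Eyepiece angular magnification (image at infinity): M_eye = D/f_e = 30/1.5 = 20.000.
Overall M = m_obj x M_eye = (-10.000)(20.000) = -200.00.
|M| = 200.00.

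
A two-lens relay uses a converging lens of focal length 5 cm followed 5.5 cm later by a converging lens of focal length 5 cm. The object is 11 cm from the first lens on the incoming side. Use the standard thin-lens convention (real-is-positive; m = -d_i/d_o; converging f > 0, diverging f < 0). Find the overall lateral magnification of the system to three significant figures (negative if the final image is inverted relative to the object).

Lens 1: 1/d_i1 = 1/f_1 - 1/d_o1 = 1/5 - 1/11 = 0.10909 cm^-1, so d_i1 = 9.167 cm.
m_1 = -(9.167)/11 = -0.8333.
Since 9.167 cm > 5.5 cm, the first image lies past the second lens and serves as a virtual object: d_o2 = L - d_i1 = -3.667 cm.
Lens 2: 1/d_i2 = 1/f_2 - 1/d_o2 = 1/5 - 1/(-3.667) = 0.47273 cm^-1, so d_i2 = 2.115 cm.
m_2 = -(2.115)/(-3.667) = 0.5769.
Total m = m_1 x m_2 = (-0.8333)(0.5769) = -0.4808.

-0.481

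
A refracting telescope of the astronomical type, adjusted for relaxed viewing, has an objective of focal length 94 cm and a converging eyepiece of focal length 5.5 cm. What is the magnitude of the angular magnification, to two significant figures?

|M| = f_obj/|f_eye| = 94/5.5 = 17.091.

17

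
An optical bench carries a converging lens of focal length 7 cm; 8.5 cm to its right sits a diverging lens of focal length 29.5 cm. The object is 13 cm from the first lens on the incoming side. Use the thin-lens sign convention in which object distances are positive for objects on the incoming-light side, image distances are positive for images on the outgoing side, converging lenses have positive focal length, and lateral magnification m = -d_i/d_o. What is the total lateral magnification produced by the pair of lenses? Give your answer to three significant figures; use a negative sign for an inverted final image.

First lens: d_i1 = 1/(1/7 - 1/13) = 15.167 cm.
m_1 = -(15.167)/13 = -1.1667.
This image would form 15.167 cm past lens 1, i.e. 6.667 cm beyond lens 2, so it is a virtual object for lens 2: d_o2 = 8.5 - 15.167 = -6.667 cm.
Second lens: d_i2 = 1/(1/(-29.5) - 1/(-6.667)) = 8.613 cm.
m_2 = -(8.613)/(-6.667) = 1.2920.
Overall magnification: m = m_1 m_2 = -1.5073.

-1.51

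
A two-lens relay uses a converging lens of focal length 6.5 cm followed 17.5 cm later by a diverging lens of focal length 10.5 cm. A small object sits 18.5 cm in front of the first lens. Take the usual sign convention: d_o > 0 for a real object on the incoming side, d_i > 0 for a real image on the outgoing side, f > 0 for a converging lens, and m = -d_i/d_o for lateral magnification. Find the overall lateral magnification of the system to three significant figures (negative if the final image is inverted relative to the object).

Lens 1: 1/d_i1 = 1/f_1 - 1/d_o1 = 1/6.5 - 1/18.5 = 0.09979 cm^-1, so d_i1 = 10.021 cm.
m_1 = -(10.021)/18.5 = -0.5417.
The intermediate image is 10.021 cm to the right of lens 1, so d_o2 = L - d_i1 = 17.5 - 10.021 = 7.479 cm.
Lens 2: 1/d_i2 = 1/f_2 - 1/d_o2 = 1/(-10.5) - 1/(7.479) = -0.22894 cm^-1, so d_i2 = -4.368 cm.
m_2 = -(-4.368)/(7.479) = 0.5840.
Overall magnification: m = m_1 m_2 = -0.3163.

-0.316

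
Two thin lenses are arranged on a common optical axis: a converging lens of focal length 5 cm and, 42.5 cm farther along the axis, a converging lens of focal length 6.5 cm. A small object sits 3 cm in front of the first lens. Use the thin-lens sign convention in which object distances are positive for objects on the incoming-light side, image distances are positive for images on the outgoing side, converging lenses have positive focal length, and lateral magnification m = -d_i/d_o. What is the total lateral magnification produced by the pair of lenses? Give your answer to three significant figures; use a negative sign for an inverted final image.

-0.374

First lens: d_i1 = 1/(1/5 - 1/3) = -7.500 cm.
m_1 = -(-7.500)/3 = 2.5000.
The intermediate image is virtual, 7.500 cm to the left of lens 1, so d_o2 = L - d_i1 = 42.5 - (-7.500) = 50.000 cm.
Second lens: d_i2 = 1/(1/6.5 - 1/(50.000)) = 7.471 cm.
m_2 = -(7.471)/(50.000) = -0.1494.
Overall magnification: m = m_1 m_2 = -0.3736.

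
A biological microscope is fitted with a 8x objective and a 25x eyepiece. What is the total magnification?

200

The overall magnification of a compound microscope is the product of the objective and eyepiece magnifications:
M = M_obj x M_eye = 8 x 25 = 200.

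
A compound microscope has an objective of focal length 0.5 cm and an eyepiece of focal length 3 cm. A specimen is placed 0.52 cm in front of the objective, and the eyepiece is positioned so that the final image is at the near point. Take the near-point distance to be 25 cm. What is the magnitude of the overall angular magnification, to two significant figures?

230

Objective: 1/d_i = 1/f_obj - 1/d_o = 1/0.5 - 1/0.52 = 0.07692 cm^-1, so d_i = 13.000 cm.
m_obj = -d_i/d_o = -13.000/0.52 = -25.000.
Eyepiece angular magnification (image at near point): M_eye = 1 + D/f_e = 1 + 25/3 = 9.333.
Overall M = m_obj x M_eye = (-25.000)(9.333) = -233.33.
|M| = 233.33.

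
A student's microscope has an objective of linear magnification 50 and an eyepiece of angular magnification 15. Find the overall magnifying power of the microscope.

The overall magnification of a compound microscope is the product of the objective and eyepiece magnifications:
M = M_obj x M_eye = 50 x 15 = 750.

750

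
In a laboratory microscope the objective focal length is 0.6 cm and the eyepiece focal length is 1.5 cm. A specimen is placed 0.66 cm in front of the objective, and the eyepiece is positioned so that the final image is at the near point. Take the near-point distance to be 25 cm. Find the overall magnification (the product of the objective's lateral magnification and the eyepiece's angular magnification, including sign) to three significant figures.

-177

Objective: 1/d_i = 1/f_obj - 1/d_o = 1/0.6 - 1/0.66 = 0.15152 cm^-1, so d_i = 6.600 cm.
m_obj = -d_i/d_o = -6.600/0.66 = -10.000.
Eyepiece angular magnification (image at near point): M_eye = 1 + D/f_e = 1 + 25/1.5 = 17.667.
Overall M = m_obj x M_eye = (-10.000)(17.667) = -176.67.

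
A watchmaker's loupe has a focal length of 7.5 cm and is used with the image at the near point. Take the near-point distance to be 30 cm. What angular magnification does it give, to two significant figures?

M = 1 + D/f = 1 + 30/7.5 = 5.000.

5.0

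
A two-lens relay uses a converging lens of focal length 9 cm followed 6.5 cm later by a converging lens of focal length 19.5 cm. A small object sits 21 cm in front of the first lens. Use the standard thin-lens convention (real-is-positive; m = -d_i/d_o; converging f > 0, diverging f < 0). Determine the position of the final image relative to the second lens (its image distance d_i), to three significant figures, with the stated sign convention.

Applying the thin-lens equation to the first lens, 1/9 = 1/21 + 1/d_i1, which gives d_i1 = 15.750 cm.
Since 15.750 cm > 6.5 cm, the first image lies past the second lens and serves as a virtual object: d_o2 = L - d_i1 = -9.250 cm.
Applying the thin-lens equation again with f_2 = 19.5 cm and d_o2 = -9.250 cm gives d_i2 = 6.274 cm.

6.27 cm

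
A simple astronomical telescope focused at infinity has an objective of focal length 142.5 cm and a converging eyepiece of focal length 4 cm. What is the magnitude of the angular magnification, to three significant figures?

35.6

|M| = f_obj/|f_eye| = 142.5/4 = 35.625.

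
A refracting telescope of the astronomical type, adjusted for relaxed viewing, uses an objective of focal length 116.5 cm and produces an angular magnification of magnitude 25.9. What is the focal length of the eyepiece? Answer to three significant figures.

4.50 cm

|M| = f_obj/f_eye, so f_eye = f_obj/|M| = 116.5/25.9 = 4.498 cm.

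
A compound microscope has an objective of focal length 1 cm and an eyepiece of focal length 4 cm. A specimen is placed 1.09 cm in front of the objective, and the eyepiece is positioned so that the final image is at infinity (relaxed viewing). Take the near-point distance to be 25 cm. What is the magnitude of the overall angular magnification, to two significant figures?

Objective: 1/d_i = 1/f_obj - 1/d_o = 1/1 - 1/1.09 = 0.08257 cm^-1, so d_i = 12.111 cm.
m_obj = -d_i/d_o = -12.111/1.09 = -11.111.
Eyepiece angular magnification (image at infinity): M_eye = D/f_e = 25/4 = 6.250.
Overall M = m_obj x M_eye = (-11.111)(6.250) = -69.44.
|M| = 69.44.

69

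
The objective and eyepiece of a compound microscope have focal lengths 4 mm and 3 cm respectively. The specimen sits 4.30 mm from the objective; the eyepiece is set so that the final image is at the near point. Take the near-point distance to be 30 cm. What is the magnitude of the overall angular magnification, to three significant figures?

Convert to cm: f_obj = 4 mm = 0.4 cm; d_o = 4.30 mm = 0.43 cm.
Objective: 1/d_i = 1/f_obj - 1/d_o = 1/0.4 - 1/0.43 = 0.17442 cm^-1, so d_i = 5.733 cm.
m_obj = -d_i/d_o = -5.733/0.43 = -13.333.
Eyepiece angular magnification (image at near point): M_eye = 1 + D/f_e = 1 + 30/3 = 11.000.
Overall M = m_obj x M_eye = (-13.333)(11.000) = -146.67.
|M| = 146.67.

147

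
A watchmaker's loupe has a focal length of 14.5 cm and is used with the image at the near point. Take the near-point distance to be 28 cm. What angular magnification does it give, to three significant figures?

M = 1 + D/f = 1 + 28/14.5 = 2.931.

2.93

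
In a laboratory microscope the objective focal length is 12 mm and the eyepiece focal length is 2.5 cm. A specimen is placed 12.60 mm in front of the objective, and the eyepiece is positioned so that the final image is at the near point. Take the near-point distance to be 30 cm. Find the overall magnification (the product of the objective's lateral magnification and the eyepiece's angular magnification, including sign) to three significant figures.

-260

Convert to cm: f_obj = 12 mm = 1.2 cm; d_o = 12.60 mm = 1.26 cm.
Objective: 1/d_i = 1/f_obj - 1/d_o = 1/1.2 - 1/1.26 = 0.03968 cm^-1, so d_i = 25.200 cm.
m_obj = -d_i/d_o = -25.200/1.26 = -20.000.
Eyepiece angular magnification (image at near point): M_eye = 1 + D/f_e = 1 + 30/2.5 = 13.000.
Overall M = m_obj x M_eye = (-20.000)(13.000) = -260.00.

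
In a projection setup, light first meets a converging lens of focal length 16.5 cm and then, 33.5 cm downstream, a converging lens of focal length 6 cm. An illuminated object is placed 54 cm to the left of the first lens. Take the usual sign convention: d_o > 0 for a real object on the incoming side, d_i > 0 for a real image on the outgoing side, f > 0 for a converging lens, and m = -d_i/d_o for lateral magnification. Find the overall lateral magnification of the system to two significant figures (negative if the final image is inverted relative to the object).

Applying the thin-lens equation to the first lens, 1/16.5 = 1/54 + 1/d_i1, which gives d_i1 = 23.760 cm.
Its lateral magnification is m_1 = -d_i1/d_o1 = -(23.760)/54 = -0.4400.
Object distance for lens 2: d_o2 = 33.5 - 23.760 = 9.740 cm.
Applying the thin-lens equation again with f_2 = 6 cm and d_o2 = 9.740 cm gives d_i2 = 15.626 cm.
m_2 = -(15.626)/(9.740) = -1.6043.
Overall magnification: m = m_1 m_2 = 0.7059.

0.71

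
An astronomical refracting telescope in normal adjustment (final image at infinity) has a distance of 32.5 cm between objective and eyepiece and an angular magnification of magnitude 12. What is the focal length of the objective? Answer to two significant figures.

In normal adjustment the tube length equals f_obj + f_eye and |M| = f_obj/f_eye.
So f_obj = 12 f_eye and 12 f_eye + f_eye = 32.5 cm, giving f_eye = 32.5/13 = 2.500 cm and f_obj = 30.000 cm.

30 cm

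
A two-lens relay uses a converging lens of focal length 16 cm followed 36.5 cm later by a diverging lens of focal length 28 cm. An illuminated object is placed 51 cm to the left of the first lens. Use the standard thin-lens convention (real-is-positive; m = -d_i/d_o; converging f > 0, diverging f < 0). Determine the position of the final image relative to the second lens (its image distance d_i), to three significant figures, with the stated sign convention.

Applying the thin-lens equation to the first lens, 1/16 = 1/51 + 1/d_i1, which gives d_i1 = 23.314 cm.
That image sits 13.186 cm in front of the second lens, so d_o2 = 13.186 cm.
Applying the thin-lens equation again with f_2 = -28 cm and d_o2 = 13.186 cm gives d_i2 = -8.964 cm.

-8.96 cm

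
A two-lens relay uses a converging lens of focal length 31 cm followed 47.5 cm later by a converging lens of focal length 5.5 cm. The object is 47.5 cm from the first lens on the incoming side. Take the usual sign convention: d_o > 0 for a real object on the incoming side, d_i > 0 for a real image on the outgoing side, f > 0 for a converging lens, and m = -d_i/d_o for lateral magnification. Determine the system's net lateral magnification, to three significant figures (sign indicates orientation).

-0.219

Lens 1: 1/d_i1 = 1/f_1 - 1/d_o1 = 1/31 - 1/47.5 = 0.01121 cm^-1, so d_i1 = 89.242 cm.
m_1 = -(89.242)/47.5 = -1.8788.
Since 89.242 cm > 47.5 cm, the first image lies past the second lens and serves as a virtual object: d_o2 = L - d_i1 = -41.742 cm.
Lens 2: 1/d_i2 = 1/f_2 - 1/d_o2 = 1/5.5 - 1/(-41.742) = 0.20577 cm^-1, so d_i2 = 4.860 cm.
m_2 = -(4.860)/(-41.742) = 0.1164.
The system's lateral magnification is m_1 m_2 = (-1.8788)(0.1164) = -0.2187.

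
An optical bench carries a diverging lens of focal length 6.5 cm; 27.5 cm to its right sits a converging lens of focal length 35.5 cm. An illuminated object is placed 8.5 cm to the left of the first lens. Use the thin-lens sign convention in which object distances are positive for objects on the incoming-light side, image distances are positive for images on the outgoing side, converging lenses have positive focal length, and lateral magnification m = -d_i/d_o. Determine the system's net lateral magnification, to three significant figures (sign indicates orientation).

First lens: d_i1 = 1/(1/(-6.5) - 1/8.5) = -3.683 cm.
m_1 = -(-3.683)/8.5 = 0.4333.
The intermediate image is virtual, 3.683 cm to the left of lens 1, so d_o2 = L - d_i1 = 27.5 - (-3.683) = 31.183 cm.
Second lens: d_i2 = 1/(1/35.5 - 1/(31.183)) = -256.450 cm.
m_2 = -(-256.450)/(31.183) = 8.2239.
The system's lateral magnification is m_1 m_2 = (0.4333)(8.2239) = 3.5637.

3.56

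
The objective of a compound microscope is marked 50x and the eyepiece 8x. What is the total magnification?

The overall magnification of a compound microscope is the product of the objective and eyepiece magnifications:
M = M_obj x M_eye = 50 x 8 = 400.

400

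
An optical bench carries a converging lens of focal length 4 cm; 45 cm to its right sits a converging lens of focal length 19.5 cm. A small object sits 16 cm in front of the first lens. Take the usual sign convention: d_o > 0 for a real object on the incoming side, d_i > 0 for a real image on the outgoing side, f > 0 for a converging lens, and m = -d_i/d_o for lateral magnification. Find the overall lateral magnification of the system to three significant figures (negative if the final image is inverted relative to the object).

Applying the thin-lens equation to the first lens, 1/4 = 1/16 + 1/d_i1, which gives d_i1 = 5.333 cm.
Its lateral magnification is m_1 = -d_i1/d_o1 = -(5.333)/16 = -0.3333.
The intermediate image is 5.333 cm to the right of lens 1, so d_o2 = L - d_i1 = 45 - 5.333 = 39.667 cm.
Applying the thin-lens equation again with f_2 = 19.5 cm and d_o2 = 39.667 cm gives d_i2 = 38.355 cm.
m_2 = -(38.355)/(39.667) = -0.9669.
The system's lateral magnification is m_1 m_2 = (-0.3333)(-0.9669) = 0.3223.

0.322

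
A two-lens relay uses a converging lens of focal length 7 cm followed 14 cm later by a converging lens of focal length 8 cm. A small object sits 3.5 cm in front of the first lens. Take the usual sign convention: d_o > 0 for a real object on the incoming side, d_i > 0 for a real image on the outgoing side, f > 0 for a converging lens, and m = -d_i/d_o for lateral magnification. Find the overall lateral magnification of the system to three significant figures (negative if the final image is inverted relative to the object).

Applying the thin-lens equation to the first lens, 1/7 = 1/3.5 + 1/d_i1, which gives d_i1 = -7.000 cm.
Its lateral magnification is m_1 = -d_i1/d_o1 = -(-7.000)/3.5 = 2.0000.
The intermediate image is virtual, 7.000 cm to the left of lens 1, so d_o2 = L - d_i1 = 14 - (-7.000) = 21.000 cm.
Applying the thin-lens equation again with f_2 = 8 cm and d_o2 = 21.000 cm gives d_i2 = 12.923 cm.
m_2 = -(12.923)/(21.000) = -0.6154.
Overall magnification: m = m_1 m_2 = -1.2308.

-1.23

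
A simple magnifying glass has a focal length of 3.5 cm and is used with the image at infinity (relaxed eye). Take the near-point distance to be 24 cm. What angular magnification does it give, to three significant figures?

M = D/f = 24/3.5 = 6.857.

6.86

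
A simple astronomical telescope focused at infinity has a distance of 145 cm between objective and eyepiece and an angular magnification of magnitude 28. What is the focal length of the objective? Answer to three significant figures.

In normal adjustment the tube length equals f_obj + f_eye and |M| = f_obj/f_eye.
So f_obj = 28 f_eye and 28 f_eye + f_eye = 145 cm, giving f_eye = 145/29 = 5.000 cm and f_obj = 140.000 cm.

140 cm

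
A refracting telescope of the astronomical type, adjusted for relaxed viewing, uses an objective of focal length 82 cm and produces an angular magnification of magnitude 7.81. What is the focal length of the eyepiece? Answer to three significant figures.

10.5 cm

|M| = f_obj/f_eye, so f_eye = f_obj/|M| = 82/7.81 = 10.499 cm.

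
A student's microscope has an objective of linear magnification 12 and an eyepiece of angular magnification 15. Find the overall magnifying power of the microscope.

180

The overall magnification of a compound microscope is the product of the objective and eyepiece magnifications:
M = M_obj x M_eye = 12 x 15 = 180.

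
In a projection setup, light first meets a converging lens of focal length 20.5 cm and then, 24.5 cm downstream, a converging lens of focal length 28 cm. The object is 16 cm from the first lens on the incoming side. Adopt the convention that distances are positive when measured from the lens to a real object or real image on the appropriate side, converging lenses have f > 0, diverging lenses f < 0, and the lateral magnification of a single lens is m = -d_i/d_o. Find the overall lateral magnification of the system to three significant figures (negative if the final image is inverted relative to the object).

Lens 1: 1/d_i1 = 1/f_1 - 1/d_o1 = 1/20.5 - 1/16 = -0.01372 cm^-1, so d_i1 = -72.889 cm.
m_1 = -(-72.889)/16 = 4.5556.
The intermediate image is virtual, 72.889 cm to the left of lens 1, so d_o2 = L - d_i1 = 24.5 - (-72.889) = 97.389 cm.
Lens 2: 1/d_i2 = 1/f_2 - 1/d_o2 = 1/28 - 1/(97.389) = 0.02545 cm^-1, so d_i2 = 39.299 cm.
m_2 = -(39.299)/(97.389) = -0.4035.
Total m = m_1 x m_2 = (4.5556)(-0.4035) = -1.8383.

-1.84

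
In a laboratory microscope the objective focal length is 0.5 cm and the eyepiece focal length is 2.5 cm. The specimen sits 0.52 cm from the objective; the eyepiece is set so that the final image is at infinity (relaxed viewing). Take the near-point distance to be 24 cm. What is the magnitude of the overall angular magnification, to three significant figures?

Objective: 1/d_i = 1/f_obj - 1/d_o = 1/0.5 - 1/0.52 = 0.07692 cm^-1, so d_i = 13.000 cm.
m_obj = -d_i/d_o = -13.000/0.52 = -25.000.
Eyepiece angular magnification (image at infinity): M_eye = D/f_e = 24/2.5 = 9.600.
Overall M = m_obj x M_eye = (-25.000)(9.600) = -240.00.
|M| = 240.00.

240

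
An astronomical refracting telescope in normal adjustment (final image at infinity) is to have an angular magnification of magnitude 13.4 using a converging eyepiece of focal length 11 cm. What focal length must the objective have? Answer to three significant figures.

|M| = f_obj/|f_eye|, so f_obj = |M| x |f_eye| = 13.4 x 11 = 147.400 cm.

147 cm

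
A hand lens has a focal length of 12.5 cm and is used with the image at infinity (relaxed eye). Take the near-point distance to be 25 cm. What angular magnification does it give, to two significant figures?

2.0

M = D/f = 25/12.5 = 2.000.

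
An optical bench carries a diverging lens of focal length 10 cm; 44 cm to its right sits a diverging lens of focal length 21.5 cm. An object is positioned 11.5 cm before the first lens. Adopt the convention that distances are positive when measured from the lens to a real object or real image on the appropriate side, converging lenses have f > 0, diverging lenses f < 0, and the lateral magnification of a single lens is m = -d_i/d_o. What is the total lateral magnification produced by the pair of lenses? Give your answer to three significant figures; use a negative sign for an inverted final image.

Applying the thin-lens equation to the first lens, 1/(-10) = 1/11.5 + 1/d_i1, which gives d_i1 = -5.349 cm.
Its lateral magnification is m_1 = -d_i1/d_o1 = -(-5.349)/11.5 = 0.4651.
The intermediate image is virtual, 5.349 cm to the left of lens 1, so d_o2 = L - d_i1 = 44 - (-5.349) = 49.349 cm.
Applying the thin-lens equation again with f_2 = -21.5 cm and d_o2 = 49.349 cm gives d_i2 = -14.976 cm.
m_2 = -(-14.976)/(49.349) = 0.3035.
Overall magnification: m = m_1 m_2 = 0.1411.

0.141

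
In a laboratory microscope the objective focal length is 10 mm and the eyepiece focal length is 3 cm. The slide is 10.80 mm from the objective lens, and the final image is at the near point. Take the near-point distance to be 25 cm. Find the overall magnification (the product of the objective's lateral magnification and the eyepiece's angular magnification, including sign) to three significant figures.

Convert to cm: f_obj = 10 mm = 1 cm; d_o = 10.80 mm = 1.08 cm.
Objective: 1/d_i = 1/f_obj - 1/d_o = 1/1 - 1/1.08 = 0.07407 cm^-1, so d_i = 13.500 cm.
m_obj = -d_i/d_o = -13.500/1.08 = -12.500.
Eyepiece angular magnification (image at near point): M_eye = 1 + D/f_e = 1 + 25/3 = 9.333.
Overall M = m_obj x M_eye = (-12.500)(9.333) = -116.67.

-117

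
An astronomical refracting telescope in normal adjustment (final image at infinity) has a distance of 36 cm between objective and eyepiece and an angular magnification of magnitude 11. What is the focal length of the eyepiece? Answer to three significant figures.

3.00 cm

In normal adjustment the tube length equals f_obj + f_eye and |M| = f_obj/f_eye.
So f_obj = 11 f_eye and 11 f_eye + f_eye = 36 cm, giving f_eye = 36/12 = 3.000 cm and f_obj = 33.000 cm.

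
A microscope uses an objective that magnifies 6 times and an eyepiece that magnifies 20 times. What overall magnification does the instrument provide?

120

The overall magnification of a compound microscope is the product of the objective and eyepiece magnifications:
M = M_obj x M_eye = 6 x 20 = 120.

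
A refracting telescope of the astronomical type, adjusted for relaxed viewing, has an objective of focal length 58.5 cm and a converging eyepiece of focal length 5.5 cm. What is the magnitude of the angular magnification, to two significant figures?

11

|M| = f_obj/|f_eye| = 58.5/5.5 = 10.636.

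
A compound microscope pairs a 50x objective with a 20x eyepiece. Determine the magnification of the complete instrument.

1000

The overall magnification of a compound microscope is the product of the objective and eyepiece magnifications:
M = M_obj x M_eye = 50 x 20 = 1000.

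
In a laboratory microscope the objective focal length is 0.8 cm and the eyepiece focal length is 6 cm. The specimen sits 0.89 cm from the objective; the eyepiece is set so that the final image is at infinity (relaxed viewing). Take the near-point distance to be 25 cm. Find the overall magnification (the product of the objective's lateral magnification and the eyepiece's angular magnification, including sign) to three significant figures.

Objective: 1/d_i = 1/f_obj - 1/d_o = 1/0.8 - 1/0.89 = 0.12640 cm^-1, so d_i = 7.911 cm.
m_obj = -d_i/d_o = -7.911/0.89 = -8.889.
Eyepiece angular magnification (image at infinity): M_eye = D/f_e = 25/6 = 4.167.
Overall M = m_obj x M_eye = (-8.889)(4.167) = -37.04.

-37.0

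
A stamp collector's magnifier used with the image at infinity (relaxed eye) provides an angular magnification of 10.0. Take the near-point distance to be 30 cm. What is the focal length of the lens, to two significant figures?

For the image at infinity, M = D/f.
f = D/M = 30/10.0 = 3.000 cm.

3.0 cm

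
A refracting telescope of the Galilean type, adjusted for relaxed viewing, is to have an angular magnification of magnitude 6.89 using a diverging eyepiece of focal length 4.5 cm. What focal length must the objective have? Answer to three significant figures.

|M| = f_obj/|f_eye|, so f_obj = |M| x |f_eye| = 6.89 x 4.5 = 31.005 cm.

31.0 cm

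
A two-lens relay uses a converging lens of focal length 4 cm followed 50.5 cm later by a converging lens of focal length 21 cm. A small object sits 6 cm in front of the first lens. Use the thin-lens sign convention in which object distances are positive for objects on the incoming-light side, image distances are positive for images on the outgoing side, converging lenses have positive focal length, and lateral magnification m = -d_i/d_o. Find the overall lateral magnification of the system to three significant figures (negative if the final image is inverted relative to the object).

Applying the thin-lens equation to the first lens, 1/4 = 1/6 + 1/d_i1, which gives d_i1 = 12.000 cm.
Its lateral magnification is m_1 = -d_i1/d_o1 = -(12.000)/6 = -2.0000.
Object distance for lens 2: d_o2 = 50.5 - 12.000 = 38.500 cm.
Applying the thin-lens equation again with f_2 = 21 cm and d_o2 = 38.500 cm gives d_i2 = 46.200 cm.
m_2 = -(46.200)/(38.500) = -1.2000.
Overall magnification: m = m_1 m_2 = 2.4000.

2.40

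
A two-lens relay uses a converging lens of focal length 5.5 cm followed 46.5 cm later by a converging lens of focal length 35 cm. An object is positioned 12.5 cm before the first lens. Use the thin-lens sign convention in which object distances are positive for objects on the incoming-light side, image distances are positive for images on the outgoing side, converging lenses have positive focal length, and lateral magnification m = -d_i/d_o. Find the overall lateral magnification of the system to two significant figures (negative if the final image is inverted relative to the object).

First lens: d_i1 = 1/(1/5.5 - 1/12.5) = 9.821 cm.
m_1 = -(9.821)/12.5 = -0.7857.
Object distance for lens 2: d_o2 = 46.5 - 9.821 = 36.679 cm.
Second lens: d_i2 = 1/(1/35 - 1/(36.679)) = 764.787 cm.
m_2 = -(764.787)/(36.679) = -20.8511.
The system's lateral magnification is m_1 m_2 = (-0.7857)(-20.8511) = 16.3830.

16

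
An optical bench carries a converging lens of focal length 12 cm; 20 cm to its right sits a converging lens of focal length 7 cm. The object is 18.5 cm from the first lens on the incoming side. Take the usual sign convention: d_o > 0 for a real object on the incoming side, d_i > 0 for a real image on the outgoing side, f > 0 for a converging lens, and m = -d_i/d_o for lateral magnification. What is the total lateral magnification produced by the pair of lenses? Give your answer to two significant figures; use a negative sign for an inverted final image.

-0.61

First lens: d_i1 = 1/(1/12 - 1/18.5) = 34.154 cm.
m_1 = -(34.154)/18.5 = -1.8462.
This image would form 34.154 cm past lens 1, i.e. 14.154 cm beyond lens 2, so it is a virtual object for lens 2: d_o2 = 20 - 34.154 = -14.154 cm.
Second lens: d_i2 = 1/(1/7 - 1/(-14.154)) = 4.684 cm.
m_2 = -(4.684)/(-14.154) = 0.3309.
Total m = m_1 x m_2 = (-1.8462)(0.3309) = -0.6109.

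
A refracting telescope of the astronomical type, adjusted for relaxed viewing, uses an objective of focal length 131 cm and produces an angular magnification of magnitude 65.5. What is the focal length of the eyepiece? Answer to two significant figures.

2.0 cm

|M| = f_obj/f_eye, so f_eye = f_obj/|M| = 131/65.5 = 2.000 cm.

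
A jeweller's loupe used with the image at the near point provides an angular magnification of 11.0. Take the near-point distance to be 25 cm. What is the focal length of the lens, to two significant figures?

For the image at the near point, M = 1 + D/f.
f = D/(M - 1) = 25/(11.0 - 1) = 2.500 cm.

2.5 cm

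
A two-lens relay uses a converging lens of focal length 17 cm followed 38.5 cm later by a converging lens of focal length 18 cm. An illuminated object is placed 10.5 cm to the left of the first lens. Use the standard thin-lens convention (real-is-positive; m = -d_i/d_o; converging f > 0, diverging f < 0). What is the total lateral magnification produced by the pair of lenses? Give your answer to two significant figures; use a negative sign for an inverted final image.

Applying the thin-lens equation to the first lens, 1/17 = 1/10.5 + 1/d_i1, which gives d_i1 = -27.462 cm.
Its lateral magnification is m_1 = -d_i1/d_o1 = -(-27.462)/10.5 = 2.6154.
With d_i1 < 0 the first image is virtual and lies on the object side; the object distance for lens 2 is d_o2 = 38.5 - (-27.462) = 65.962 cm.
Applying the thin-lens equation again with f_2 = 18 cm and d_o2 = 65.962 cm gives d_i2 = 24.755 cm.
m_2 = -(24.755)/(65.962) = -0.3753.
The system's lateral magnification is m_1 m_2 = (2.6154)(-0.3753) = -0.9816.

-0.98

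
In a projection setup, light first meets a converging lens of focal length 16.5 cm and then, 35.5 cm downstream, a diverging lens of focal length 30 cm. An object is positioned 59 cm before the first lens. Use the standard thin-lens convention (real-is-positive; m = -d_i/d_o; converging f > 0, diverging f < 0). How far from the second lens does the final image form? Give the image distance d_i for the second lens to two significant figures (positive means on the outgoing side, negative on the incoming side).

-8.9 cm

Applying the thin-lens equation to the first lens, 1/16.5 = 1/59 + 1/d_i1, which gives d_i1 = 22.906 cm.
That image sits 12.594 cm in front of the second lens, so d_o2 = 12.594 cm.
Applying the thin-lens equation again with f_2 = -30 cm and d_o2 = 12.594 cm gives d_i2 = -8.870 cm.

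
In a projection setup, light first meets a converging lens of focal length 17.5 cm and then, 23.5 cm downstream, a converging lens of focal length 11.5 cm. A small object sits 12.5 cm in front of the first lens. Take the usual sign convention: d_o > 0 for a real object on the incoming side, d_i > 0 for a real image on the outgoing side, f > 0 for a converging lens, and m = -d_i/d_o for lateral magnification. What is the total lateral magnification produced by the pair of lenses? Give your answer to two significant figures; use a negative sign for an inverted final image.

-0.72

First lens: d_i1 = 1/(1/17.5 - 1/12.5) = -43.750 cm.
m_1 = -(-43.750)/12.5 = 3.5000.
The intermediate image is virtual, 43.750 cm to the left of lens 1, so d_o2 = L - d_i1 = 23.5 - (-43.750) = 67.250 cm.
Second lens: d_i2 = 1/(1/11.5 - 1/(67.250)) = 13.872 cm.
m_2 = -(13.872)/(67.250) = -0.2063.
Overall magnification: m = m_1 m_2 = -0.7220.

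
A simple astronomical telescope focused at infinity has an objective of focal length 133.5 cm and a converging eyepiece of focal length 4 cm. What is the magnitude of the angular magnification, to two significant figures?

33

|M| = f_obj/|f_eye| = 133.5/4 = 33.375.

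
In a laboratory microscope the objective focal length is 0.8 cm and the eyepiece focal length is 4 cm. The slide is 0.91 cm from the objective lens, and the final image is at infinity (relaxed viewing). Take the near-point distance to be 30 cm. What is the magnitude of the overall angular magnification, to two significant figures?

55

Objective: 1/d_i = 1/f_obj - 1/d_o = 1/0.8 - 1/0.91 = 0.15110 cm^-1, so d_i = 6.618 cm.
m_obj = -d_i/d_o = -6.618/0.91 = -7.273.
Eyepiece angular magnification (image at infinity): M_eye = D/f_e = 30/4 = 7.500.
Overall M = m_obj x M_eye = (-7.273)(7.500) = -54.55.
|M| = 54.55.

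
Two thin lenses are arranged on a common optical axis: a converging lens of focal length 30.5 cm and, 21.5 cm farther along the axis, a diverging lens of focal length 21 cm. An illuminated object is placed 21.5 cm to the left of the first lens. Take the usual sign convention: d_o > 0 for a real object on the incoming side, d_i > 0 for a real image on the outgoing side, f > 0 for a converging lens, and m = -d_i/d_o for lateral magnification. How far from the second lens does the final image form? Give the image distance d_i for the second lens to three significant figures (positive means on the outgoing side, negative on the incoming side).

-17.2 cm

Applying the thin-lens equation to the first lens, 1/30.5 = 1/21.5 + 1/d_i1, which gives d_i1 = -72.861 cm.
With d_i1 < 0 the first image is virtual and lies on the object side; the object distance for lens 2 is d_o2 = 21.5 - (-72.861) = 94.361 cm.
Applying the thin-lens equation again with f_2 = -21 cm and d_o2 = 94.361 cm gives d_i2 = -17.177 cm.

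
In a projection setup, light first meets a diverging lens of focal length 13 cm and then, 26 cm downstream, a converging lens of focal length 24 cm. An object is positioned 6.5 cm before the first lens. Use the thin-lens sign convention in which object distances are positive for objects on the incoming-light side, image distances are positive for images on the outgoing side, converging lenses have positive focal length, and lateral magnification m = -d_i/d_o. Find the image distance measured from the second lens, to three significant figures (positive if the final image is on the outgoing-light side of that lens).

115 cm

Lens 1: 1/d_i1 = 1/f_1 - 1/d_o1 = 1/(-13) - 1/6.5 = -0.23077 cm^-1, so d_i1 = -4.333 cm.
With d_i1 < 0 the first image is virtual and lies on the object side; the object distance for lens 2 is d_o2 = 26 - (-4.333) = 30.333 cm.
Lens 2: 1/d_i2 = 1/f_2 - 1/d_o2 = 1/24 - 1/(30.333) = 0.00870 cm^-1, so d_i2 = 114.947 cm.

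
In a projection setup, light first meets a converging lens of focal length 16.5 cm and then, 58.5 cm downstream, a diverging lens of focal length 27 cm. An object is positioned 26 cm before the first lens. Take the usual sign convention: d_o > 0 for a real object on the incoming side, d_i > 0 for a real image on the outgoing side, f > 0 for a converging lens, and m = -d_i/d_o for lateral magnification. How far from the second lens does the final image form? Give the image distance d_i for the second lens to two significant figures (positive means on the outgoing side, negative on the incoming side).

First lens: d_i1 = 1/(1/16.5 - 1/26) = 45.158 cm.
The intermediate image is 45.158 cm to the right of lens 1, so d_o2 = L - d_i1 = 58.5 - 45.158 = 13.342 cm.
Second lens: d_i2 = 1/(1/(-27) - 1/(13.342)) = -8.930 cm.

-8.9 cm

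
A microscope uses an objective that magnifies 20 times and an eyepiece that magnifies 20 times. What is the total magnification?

The overall magnification of a compound microscope is the product of the objective and eyepiece magnifications:
M = M_obj x M_eye = 20 x 20 = 400.

400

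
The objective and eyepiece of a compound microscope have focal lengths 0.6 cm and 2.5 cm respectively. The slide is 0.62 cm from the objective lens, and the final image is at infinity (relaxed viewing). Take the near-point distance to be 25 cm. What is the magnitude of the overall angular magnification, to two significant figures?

300

Objective: 1/d_i = 1/f_obj - 1/d_o = 1/0.6 - 1/0.62 = 0.05376 cm^-1, so d_i = 18.600 cm.
m_obj = -d_i/d_o = -18.600/0.62 = -30.000.
Eyepiece angular magnification (image at infinity): M_eye = D/f_e = 25/2.5 = 10.000.
Overall M = m_obj x M_eye = (-30.000)(10.000) = -300.00.
|M| = 300.00.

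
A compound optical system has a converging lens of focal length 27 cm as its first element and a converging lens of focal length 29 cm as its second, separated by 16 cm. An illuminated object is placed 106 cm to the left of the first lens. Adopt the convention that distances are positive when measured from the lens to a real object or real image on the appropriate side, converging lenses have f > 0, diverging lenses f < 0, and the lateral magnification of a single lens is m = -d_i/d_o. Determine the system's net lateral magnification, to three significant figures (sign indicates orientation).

-0.201

Applying the thin-lens equation to the first lens, 1/27 = 1/106 + 1/d_i1, which gives d_i1 = 36.228 cm.
Its lateral magnification is m_1 = -d_i1/d_o1 = -(36.228)/106 = -0.3418.
Since 36.228 cm > 16 cm, the first image lies past the second lens and serves as a virtual object: d_o2 = L - d_i1 = -20.228 cm.
Applying the thin-lens equation again with f_2 = 29 cm and d_o2 = -20.228 cm gives d_i2 = 11.916 cm.
m_2 = -(11.916)/(-20.228) = 0.5891.
Overall magnification: m = m_1 m_2 = -0.2013.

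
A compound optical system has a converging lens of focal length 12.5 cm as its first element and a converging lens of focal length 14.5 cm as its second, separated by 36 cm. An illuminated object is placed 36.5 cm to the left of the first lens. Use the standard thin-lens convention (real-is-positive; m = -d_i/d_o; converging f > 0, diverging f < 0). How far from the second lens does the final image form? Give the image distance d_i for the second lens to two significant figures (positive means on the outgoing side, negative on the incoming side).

Lens 1: 1/d_i1 = 1/f_1 - 1/d_o1 = 1/12.5 - 1/36.5 = 0.05260 cm^-1, so d_i1 = 19.010 cm.
That image sits 16.990 cm in front of the second lens, so d_o2 = 16.990 cm.
Lens 2: 1/d_i2 = 1/f_2 - 1/d_o2 = 1/14.5 - 1/(16.990) = 0.01011 cm^-1, so d_i2 = 98.952 cm.

99 cm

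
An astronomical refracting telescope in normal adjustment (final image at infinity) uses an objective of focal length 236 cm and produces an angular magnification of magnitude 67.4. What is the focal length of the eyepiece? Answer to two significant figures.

|M| = f_obj/f_eye, so f_eye = f_obj/|M| = 236/67.4 = 3.501 cm.

3.5 cm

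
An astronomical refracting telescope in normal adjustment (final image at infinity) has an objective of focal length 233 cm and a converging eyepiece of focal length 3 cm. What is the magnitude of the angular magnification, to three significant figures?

77.7

|M| = f_obj/|f_eye| = 233/3 = 77.667.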